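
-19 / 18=-1.06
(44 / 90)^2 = 484 / 2025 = 0.24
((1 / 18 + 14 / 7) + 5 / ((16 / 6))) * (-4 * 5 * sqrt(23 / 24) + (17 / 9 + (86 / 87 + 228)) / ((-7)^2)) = 17053297 / 920808 - 1415 * sqrt(138) / 216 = -58.44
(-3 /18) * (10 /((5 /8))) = -8 /3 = -2.67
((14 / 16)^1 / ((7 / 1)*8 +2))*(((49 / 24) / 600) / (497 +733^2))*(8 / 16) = 343 / 7186541875200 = 0.00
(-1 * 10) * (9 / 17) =-90 / 17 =-5.29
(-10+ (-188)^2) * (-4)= -141336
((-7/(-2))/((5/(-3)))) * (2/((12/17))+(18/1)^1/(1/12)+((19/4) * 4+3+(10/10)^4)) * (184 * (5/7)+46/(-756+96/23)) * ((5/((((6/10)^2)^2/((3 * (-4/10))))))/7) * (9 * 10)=7210215791875/181566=39711266.38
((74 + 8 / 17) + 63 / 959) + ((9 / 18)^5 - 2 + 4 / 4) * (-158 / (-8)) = 16516439 / 298112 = 55.40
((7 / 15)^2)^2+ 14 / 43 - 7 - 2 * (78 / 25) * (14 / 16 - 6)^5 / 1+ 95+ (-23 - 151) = 391911986667581 / 17832960000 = 21976.83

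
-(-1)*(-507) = -507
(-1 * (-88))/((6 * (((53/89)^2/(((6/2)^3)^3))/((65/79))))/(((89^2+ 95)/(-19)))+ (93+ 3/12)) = 1191444433882560/1262524921460381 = 0.94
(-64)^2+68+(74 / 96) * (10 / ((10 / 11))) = 200279 / 48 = 4172.48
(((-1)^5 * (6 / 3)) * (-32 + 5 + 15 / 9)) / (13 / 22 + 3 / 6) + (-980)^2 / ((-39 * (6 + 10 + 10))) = -1369958 / 1521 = -900.70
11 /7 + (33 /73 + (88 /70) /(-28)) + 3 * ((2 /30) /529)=3744660 /1892233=1.98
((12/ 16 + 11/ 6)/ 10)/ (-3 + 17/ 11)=-341/ 1920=-0.18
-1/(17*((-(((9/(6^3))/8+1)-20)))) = -192/61999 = -0.00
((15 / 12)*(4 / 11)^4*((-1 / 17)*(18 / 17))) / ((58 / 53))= -152640 / 122706221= -0.00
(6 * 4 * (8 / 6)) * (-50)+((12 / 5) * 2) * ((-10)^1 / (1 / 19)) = -2512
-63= -63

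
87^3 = 658503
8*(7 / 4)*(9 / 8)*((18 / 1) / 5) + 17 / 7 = 4139 / 70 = 59.13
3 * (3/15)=3/5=0.60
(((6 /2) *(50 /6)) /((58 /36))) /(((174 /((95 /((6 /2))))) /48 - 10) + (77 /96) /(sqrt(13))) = -437272992000 /278431233377 - 2729160000 *sqrt(13) /278431233377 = -1.61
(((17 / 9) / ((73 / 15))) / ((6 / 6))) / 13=85 / 2847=0.03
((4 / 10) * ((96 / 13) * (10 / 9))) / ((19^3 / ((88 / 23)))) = 11264 / 6152523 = 0.00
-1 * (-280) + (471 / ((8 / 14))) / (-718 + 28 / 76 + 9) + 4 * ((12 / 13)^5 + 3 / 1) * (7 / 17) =1898866211795 / 6665451936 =284.88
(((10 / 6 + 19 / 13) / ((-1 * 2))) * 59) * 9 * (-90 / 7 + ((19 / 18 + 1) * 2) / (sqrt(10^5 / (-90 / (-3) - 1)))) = 971730 / 91 - 133163 * sqrt(290) / 39000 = 10620.21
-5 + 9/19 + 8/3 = -106/57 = -1.86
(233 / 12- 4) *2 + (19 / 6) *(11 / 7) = 752 / 21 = 35.81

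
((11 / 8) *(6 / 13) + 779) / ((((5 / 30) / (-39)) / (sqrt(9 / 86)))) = -1094607 *sqrt(86) / 172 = -59017.25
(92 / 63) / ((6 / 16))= 736 / 189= 3.89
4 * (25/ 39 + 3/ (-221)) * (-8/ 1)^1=-1024/ 51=-20.08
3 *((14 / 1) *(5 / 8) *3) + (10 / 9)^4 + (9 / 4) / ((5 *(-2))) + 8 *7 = 35704741 / 262440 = 136.05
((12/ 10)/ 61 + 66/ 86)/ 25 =10323/ 327875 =0.03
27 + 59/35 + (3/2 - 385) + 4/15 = -14891/42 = -354.55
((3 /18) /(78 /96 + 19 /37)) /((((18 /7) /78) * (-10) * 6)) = -6734 /105975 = -0.06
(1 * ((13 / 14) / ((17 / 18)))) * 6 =702 / 119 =5.90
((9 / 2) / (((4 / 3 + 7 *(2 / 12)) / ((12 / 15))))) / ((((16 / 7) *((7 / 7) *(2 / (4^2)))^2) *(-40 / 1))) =-126 / 125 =-1.01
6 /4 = 3 /2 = 1.50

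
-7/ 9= -0.78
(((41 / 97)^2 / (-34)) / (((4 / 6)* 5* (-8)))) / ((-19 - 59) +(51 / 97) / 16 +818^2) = 5043 / 17122547215070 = 0.00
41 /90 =0.46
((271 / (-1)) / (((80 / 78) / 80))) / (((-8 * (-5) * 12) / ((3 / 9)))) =-3523 / 240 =-14.68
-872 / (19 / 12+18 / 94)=-491.32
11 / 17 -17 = -278 / 17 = -16.35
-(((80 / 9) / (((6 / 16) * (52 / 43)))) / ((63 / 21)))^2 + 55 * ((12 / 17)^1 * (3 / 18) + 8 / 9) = 238827670 / 18849753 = 12.67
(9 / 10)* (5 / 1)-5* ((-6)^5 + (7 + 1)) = 77689 / 2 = 38844.50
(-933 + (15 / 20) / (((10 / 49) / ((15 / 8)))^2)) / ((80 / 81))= -14427153 / 16384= -880.56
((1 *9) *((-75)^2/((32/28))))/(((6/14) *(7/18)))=1063125/4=265781.25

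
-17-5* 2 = -27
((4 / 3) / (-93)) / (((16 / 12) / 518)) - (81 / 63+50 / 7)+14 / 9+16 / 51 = -402701 / 33201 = -12.13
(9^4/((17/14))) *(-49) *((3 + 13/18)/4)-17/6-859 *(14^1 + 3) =-260975.67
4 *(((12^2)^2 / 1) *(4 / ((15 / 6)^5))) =10616832 / 3125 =3397.39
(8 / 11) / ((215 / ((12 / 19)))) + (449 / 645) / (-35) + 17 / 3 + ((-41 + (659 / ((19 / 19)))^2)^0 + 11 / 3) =48670714 / 4718175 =10.32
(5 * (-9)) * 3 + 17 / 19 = -2548 / 19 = -134.11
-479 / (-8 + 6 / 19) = 9101 / 146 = 62.34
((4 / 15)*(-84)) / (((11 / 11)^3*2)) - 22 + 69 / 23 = -151 / 5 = -30.20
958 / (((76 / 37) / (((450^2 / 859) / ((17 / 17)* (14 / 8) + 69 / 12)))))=239260500 / 16321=14659.67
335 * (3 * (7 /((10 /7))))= 9849 /2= 4924.50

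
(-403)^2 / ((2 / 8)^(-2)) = 162409 / 16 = 10150.56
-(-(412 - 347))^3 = 274625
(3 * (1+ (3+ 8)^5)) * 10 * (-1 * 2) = -9663120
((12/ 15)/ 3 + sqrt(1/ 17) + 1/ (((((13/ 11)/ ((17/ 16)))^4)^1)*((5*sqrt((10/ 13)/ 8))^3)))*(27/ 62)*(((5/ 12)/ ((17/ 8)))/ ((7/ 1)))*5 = 647381097*sqrt(65)/ 488190976000 + 225*sqrt(17)/ 62713 + 60/ 3689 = 0.04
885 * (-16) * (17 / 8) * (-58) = 1745220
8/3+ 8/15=16/5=3.20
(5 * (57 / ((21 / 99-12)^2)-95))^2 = 5121851233752100 / 22898045041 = 223680.72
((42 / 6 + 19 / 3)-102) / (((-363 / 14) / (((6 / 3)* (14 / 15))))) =104272 / 16335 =6.38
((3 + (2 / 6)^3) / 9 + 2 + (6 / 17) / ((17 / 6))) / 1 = 172900 / 70227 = 2.46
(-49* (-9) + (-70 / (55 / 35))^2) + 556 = 360737 / 121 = 2981.30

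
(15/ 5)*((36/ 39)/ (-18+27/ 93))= -124/ 793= -0.16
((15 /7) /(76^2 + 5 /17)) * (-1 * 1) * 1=-255 /687379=-0.00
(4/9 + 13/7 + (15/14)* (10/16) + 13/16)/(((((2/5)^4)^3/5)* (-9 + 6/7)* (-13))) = 2327880859375/218529792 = 10652.46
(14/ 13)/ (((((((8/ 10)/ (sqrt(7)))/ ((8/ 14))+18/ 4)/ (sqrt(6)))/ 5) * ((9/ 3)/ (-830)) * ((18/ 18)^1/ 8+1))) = -23240000 * sqrt(6)/ 77883+9296000 * sqrt(42)/ 700947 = -644.97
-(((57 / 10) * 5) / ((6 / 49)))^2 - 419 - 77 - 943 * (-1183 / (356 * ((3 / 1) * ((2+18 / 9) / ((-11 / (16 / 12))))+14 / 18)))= -5657583535 / 95408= -59298.84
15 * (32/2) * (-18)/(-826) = 2160/413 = 5.23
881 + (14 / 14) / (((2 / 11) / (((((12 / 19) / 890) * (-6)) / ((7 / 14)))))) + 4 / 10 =7451841 / 8455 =881.35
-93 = -93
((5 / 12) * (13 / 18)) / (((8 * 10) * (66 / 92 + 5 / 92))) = 299 / 61344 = 0.00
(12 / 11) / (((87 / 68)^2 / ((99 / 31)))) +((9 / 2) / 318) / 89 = 1047025797 / 491907628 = 2.13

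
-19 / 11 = -1.73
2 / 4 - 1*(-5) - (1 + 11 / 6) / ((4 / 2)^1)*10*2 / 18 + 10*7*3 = 5776 / 27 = 213.93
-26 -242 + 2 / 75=-20098 / 75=-267.97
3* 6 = 18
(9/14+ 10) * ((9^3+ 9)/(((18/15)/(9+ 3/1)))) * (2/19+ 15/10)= 16769205/133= 126084.25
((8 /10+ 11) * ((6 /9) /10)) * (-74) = -4366 /75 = -58.21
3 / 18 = 1 / 6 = 0.17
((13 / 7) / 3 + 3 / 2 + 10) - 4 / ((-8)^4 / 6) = 130241 / 10752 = 12.11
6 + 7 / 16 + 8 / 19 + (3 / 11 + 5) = 40567 / 3344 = 12.13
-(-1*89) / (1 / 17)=1513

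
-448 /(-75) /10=224 /375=0.60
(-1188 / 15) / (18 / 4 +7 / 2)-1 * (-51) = 411 / 10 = 41.10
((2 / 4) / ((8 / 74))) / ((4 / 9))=333 / 32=10.41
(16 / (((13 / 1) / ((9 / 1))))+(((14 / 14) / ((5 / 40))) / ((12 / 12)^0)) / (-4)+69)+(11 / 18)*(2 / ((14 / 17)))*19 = 174079 / 1638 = 106.28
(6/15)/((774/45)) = 1/43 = 0.02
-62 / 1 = -62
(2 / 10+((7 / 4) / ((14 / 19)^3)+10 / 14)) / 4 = 41463 / 31360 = 1.32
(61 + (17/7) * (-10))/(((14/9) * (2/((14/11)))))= 2313/154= 15.02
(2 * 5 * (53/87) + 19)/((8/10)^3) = 272875/5568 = 49.01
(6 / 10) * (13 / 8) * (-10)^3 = -975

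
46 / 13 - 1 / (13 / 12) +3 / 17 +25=6142 / 221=27.79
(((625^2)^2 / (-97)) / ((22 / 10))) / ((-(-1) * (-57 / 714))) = 181579589843750 / 20273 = 8956720260.63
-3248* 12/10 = -19488/5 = -3897.60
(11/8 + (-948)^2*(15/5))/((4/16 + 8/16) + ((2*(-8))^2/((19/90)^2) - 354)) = 7786375427/15568614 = 500.13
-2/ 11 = -0.18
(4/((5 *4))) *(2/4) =1/10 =0.10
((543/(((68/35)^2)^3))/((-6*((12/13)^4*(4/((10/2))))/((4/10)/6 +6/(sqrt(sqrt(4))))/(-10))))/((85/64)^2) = 1900597903465625/1735791675558912 +9502989517328125*sqrt(2)/192865741728768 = 70.78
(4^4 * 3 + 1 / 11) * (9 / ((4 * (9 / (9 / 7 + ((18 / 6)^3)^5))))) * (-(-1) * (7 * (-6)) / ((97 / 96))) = -114530269460.96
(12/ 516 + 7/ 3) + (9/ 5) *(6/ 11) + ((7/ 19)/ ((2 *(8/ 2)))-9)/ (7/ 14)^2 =-8756227/ 269610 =-32.48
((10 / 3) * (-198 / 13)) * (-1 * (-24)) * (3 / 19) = -47520 / 247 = -192.39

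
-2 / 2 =-1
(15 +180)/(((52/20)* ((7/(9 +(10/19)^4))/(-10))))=-887166750/912247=-972.51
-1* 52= -52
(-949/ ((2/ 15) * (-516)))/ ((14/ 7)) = 6.90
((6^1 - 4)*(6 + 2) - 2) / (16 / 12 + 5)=42 / 19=2.21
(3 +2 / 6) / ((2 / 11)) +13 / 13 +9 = 28.33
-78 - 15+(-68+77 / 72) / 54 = -366403 / 3888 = -94.24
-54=-54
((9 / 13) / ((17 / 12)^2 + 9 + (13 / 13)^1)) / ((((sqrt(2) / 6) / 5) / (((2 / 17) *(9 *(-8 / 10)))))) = -279936 *sqrt(2) / 382109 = -1.04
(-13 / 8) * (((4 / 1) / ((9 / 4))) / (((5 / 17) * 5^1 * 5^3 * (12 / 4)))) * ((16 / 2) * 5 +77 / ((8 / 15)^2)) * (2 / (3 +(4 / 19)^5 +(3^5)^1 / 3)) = -2176285504783 / 56158201800000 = -0.04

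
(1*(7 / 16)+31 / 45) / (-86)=-0.01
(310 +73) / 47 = 383 / 47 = 8.15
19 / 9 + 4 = 55 / 9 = 6.11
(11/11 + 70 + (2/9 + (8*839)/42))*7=14555/9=1617.22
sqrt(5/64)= 0.28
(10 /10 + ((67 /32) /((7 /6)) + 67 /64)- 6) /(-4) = 967 /1792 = 0.54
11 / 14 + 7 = 109 / 14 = 7.79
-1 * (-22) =22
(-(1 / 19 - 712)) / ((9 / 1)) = 1503 / 19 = 79.11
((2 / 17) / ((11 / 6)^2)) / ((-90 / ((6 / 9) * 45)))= -24 / 2057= -0.01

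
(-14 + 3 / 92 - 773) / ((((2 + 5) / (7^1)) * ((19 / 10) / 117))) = -48460.62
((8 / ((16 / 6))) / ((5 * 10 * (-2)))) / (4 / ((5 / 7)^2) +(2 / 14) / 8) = -0.00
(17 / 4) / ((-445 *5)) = -17 / 8900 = -0.00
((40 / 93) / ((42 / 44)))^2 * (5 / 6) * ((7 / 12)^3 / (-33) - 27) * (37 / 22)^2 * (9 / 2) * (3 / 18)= -263530959875 / 27187681752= -9.69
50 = 50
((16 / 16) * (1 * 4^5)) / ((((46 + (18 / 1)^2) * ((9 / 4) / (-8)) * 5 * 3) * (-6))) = 8192 / 74925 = 0.11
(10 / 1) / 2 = 5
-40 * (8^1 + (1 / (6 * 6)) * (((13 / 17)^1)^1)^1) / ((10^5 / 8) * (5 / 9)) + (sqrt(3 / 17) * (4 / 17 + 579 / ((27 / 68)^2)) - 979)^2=2018018030345676967 / 604391118750 - 29707394728 * sqrt(51) / 70227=317963.42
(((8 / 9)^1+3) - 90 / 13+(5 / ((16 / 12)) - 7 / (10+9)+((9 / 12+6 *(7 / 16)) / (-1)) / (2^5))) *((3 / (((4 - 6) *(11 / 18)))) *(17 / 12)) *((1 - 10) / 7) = 21064275 / 19475456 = 1.08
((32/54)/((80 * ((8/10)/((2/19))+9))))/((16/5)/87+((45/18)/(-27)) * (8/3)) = -0.00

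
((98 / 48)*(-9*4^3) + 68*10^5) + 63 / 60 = 135976501 / 20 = 6798825.05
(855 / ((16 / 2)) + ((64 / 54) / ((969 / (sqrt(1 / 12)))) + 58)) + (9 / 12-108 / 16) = 16*sqrt(3) / 78489 + 1271 / 8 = 158.88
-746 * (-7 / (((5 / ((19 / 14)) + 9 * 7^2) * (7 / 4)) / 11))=623656 / 8449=73.81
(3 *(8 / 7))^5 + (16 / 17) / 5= 473.96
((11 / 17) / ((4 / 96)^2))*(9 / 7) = 57024 / 119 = 479.19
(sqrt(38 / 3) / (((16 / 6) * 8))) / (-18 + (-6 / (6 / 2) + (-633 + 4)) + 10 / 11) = -11 * sqrt(114) / 456256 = -0.00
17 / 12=1.42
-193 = -193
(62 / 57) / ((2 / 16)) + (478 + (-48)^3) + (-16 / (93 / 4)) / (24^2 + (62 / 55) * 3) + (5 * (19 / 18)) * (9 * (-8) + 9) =-6218445689887 / 56307222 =-110437.80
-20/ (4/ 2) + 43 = 33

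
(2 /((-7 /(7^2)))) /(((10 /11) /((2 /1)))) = -154 /5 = -30.80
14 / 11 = 1.27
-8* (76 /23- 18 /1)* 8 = 21632 /23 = 940.52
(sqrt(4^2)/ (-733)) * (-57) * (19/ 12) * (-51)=-18411/ 733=-25.12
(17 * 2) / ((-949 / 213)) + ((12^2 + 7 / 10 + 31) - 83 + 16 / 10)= 822487 / 9490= 86.67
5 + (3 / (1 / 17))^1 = 56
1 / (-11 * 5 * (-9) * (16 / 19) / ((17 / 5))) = 0.01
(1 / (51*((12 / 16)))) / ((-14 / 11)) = -0.02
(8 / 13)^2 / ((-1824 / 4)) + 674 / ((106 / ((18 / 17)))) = 58426570 / 8679333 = 6.73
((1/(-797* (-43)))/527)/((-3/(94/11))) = -94/596006961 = -0.00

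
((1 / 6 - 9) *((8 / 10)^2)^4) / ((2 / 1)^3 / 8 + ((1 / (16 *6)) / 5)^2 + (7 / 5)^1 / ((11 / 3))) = -58686701568 / 54720171875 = -1.07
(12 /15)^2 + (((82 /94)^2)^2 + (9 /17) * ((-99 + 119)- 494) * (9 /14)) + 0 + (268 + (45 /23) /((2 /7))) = 76626641269929 /667784344850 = 114.75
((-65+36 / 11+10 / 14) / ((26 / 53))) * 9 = -1120473 / 1001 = -1119.35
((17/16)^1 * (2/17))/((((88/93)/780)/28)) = 126945/44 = 2885.11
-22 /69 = -0.32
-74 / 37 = -2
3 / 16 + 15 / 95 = 105 / 304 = 0.35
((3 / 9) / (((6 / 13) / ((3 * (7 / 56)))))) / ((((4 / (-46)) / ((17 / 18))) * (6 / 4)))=-5083 / 2592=-1.96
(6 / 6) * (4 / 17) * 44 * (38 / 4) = 1672 / 17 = 98.35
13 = 13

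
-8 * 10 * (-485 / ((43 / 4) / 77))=11950400 / 43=277916.28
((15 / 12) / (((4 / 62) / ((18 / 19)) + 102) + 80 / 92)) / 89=32085 / 235156156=0.00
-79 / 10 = -7.90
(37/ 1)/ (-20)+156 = 3083/ 20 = 154.15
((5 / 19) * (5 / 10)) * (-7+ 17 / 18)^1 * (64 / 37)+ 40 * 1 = 244360 / 6327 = 38.62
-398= -398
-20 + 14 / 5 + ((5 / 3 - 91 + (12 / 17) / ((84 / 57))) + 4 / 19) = -3589693 / 33915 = -105.84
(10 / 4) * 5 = 25 / 2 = 12.50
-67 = -67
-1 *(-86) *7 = 602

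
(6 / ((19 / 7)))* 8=336 / 19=17.68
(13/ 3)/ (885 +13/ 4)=52/ 10659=0.00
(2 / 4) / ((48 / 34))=17 / 48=0.35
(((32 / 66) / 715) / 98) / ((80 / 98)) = 1 / 117975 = 0.00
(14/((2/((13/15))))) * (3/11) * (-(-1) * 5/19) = 91/209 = 0.44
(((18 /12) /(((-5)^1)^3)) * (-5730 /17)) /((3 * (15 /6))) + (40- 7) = 71271 /2125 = 33.54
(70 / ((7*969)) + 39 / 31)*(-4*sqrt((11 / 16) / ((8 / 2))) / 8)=-38101*sqrt(11) / 480624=-0.26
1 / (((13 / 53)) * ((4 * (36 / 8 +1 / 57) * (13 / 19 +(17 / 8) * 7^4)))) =229596 / 5192822765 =0.00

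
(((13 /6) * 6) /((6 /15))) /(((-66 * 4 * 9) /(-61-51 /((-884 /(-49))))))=0.87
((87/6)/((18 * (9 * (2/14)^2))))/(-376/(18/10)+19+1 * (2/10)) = -0.02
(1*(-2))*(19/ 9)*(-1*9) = 38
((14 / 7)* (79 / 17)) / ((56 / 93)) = 7347 / 476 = 15.43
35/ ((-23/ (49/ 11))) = -1715/ 253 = -6.78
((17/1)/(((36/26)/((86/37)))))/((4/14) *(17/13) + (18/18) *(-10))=-864773/291708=-2.96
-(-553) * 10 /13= 425.38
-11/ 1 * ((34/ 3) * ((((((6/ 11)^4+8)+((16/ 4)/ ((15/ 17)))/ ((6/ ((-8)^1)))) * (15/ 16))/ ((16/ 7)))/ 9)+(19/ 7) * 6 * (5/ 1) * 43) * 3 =-465211007413/ 4024944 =-115581.98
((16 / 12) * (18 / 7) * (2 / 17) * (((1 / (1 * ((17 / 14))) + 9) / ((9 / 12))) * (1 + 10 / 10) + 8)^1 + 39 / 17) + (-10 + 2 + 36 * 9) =671813 / 2023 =332.09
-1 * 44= -44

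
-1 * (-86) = 86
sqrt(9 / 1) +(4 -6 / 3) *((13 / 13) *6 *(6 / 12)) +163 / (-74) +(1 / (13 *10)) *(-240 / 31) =6.74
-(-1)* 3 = 3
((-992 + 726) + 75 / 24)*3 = -6309 / 8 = -788.62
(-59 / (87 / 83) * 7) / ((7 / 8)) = -39176 / 87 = -450.30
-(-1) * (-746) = -746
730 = 730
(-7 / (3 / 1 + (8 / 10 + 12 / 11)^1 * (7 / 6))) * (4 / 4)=-1155 / 859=-1.34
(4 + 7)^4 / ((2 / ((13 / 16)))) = 190333 / 32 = 5947.91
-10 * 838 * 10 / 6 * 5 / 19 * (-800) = 167600000 / 57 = 2940350.88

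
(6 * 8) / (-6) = -8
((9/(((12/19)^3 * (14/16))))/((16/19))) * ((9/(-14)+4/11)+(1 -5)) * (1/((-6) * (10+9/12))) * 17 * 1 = 1459986163/26699904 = 54.68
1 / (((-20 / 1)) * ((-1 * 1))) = 1 / 20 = 0.05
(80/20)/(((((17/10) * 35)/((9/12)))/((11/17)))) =66/2023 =0.03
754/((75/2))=1508/75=20.11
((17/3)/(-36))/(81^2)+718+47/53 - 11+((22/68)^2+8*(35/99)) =42431625020699/59693933178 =710.82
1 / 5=0.20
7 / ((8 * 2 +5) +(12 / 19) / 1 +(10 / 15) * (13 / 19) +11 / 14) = 5586 / 18253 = 0.31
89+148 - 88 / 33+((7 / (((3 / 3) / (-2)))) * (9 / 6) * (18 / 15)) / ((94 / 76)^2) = 7218803 / 33135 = 217.86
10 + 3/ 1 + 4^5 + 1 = 1038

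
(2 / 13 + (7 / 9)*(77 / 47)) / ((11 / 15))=39265 / 20163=1.95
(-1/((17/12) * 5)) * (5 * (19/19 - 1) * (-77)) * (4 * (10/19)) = 0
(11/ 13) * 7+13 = 246/ 13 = 18.92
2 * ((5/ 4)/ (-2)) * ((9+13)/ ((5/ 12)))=-66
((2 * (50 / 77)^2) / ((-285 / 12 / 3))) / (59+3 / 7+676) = -1000 / 6903897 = -0.00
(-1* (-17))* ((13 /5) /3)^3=37349 /3375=11.07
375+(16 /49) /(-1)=18359 /49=374.67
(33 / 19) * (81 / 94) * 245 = 654885 / 1786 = 366.68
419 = 419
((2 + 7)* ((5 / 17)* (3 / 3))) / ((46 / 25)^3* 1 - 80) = -703125 / 19595288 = -0.04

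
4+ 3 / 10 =43 / 10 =4.30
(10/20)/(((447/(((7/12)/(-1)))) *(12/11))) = -77/128736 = -0.00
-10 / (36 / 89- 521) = 890 / 46333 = 0.02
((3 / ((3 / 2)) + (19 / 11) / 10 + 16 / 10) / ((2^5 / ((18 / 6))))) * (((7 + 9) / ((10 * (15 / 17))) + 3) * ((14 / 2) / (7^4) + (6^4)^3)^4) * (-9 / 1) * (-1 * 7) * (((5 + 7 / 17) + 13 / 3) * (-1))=-1983359297095361966106299942548503335890143474499822119 / 84516594500800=-23467099080483990476472790000000000000000.00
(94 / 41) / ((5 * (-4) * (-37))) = 47 / 15170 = 0.00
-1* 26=-26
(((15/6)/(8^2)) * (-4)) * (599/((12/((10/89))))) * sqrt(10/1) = -2.77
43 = 43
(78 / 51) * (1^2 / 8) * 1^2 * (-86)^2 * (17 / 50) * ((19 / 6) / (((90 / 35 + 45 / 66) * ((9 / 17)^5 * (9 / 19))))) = 948686668002073 / 39937791150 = 23754.11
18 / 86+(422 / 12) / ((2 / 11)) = 99911 / 516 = 193.63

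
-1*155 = -155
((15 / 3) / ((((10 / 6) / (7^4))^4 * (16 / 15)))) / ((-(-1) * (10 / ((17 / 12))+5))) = 137285236183021731 / 82000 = 1674210197353.92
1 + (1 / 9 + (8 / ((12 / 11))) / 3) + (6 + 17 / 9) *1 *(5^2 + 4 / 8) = 3685 / 18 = 204.72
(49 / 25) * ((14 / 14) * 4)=196 / 25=7.84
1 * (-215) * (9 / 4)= -1935 / 4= -483.75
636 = 636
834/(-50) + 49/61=-24212/1525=-15.88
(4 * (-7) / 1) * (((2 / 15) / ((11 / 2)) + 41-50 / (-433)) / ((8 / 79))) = -1625392531 / 142890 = -11375.13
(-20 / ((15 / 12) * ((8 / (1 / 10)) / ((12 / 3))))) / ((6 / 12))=-8 / 5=-1.60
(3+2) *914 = 4570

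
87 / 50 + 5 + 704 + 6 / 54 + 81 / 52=8335183 / 11700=712.41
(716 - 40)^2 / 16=28561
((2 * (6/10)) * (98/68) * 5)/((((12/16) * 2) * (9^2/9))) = 98/153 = 0.64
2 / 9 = 0.22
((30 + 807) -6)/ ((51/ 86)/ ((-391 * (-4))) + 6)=2191624/ 15825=138.49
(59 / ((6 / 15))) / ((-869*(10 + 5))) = -59 / 5214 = -0.01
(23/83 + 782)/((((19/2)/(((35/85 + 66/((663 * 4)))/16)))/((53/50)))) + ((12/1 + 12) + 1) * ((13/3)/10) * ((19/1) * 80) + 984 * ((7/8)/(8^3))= 220428654544843/13383052800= 16470.73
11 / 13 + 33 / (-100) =0.52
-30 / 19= -1.58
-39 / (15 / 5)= -13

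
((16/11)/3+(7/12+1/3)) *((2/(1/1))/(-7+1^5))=-185/396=-0.47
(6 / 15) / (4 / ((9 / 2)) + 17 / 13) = 234 / 1285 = 0.18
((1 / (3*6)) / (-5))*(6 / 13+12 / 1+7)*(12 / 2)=-253 / 195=-1.30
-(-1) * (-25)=-25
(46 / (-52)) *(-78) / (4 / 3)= 207 / 4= 51.75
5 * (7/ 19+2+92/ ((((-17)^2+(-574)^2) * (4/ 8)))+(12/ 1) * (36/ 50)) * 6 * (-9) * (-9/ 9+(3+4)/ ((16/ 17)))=-19134.98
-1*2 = -2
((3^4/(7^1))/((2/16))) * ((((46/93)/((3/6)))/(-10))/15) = -0.61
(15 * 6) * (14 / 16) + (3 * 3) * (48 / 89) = 29763 / 356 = 83.60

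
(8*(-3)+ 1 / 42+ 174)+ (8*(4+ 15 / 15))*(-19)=-25619 / 42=-609.98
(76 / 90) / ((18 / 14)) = 266 / 405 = 0.66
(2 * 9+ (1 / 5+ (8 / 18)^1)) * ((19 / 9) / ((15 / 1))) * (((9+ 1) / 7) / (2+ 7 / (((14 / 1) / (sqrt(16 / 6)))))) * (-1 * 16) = -510112 / 14175+ 255056 * sqrt(6) / 42525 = -21.30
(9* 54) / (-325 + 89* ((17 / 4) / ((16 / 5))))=-31104 / 13235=-2.35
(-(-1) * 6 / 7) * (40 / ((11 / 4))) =960 / 77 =12.47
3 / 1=3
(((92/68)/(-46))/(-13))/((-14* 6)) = -0.00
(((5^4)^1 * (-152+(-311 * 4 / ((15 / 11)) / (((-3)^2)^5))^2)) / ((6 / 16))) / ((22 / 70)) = -834734874836408000 / 1035574967097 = -806059.34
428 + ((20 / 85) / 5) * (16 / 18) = 327452 / 765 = 428.04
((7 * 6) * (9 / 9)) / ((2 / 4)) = 84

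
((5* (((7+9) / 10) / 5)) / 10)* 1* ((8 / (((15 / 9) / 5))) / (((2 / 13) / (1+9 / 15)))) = 4992 / 125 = 39.94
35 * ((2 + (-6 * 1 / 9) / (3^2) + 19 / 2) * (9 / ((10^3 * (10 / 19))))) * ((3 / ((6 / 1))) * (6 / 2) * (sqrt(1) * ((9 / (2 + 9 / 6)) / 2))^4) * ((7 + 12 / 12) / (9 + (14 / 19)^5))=190448171573697 / 7828191245000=24.33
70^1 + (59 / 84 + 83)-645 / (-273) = 170423 / 1092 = 156.07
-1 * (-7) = 7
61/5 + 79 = 456/5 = 91.20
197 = 197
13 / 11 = 1.18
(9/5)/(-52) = -9/260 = -0.03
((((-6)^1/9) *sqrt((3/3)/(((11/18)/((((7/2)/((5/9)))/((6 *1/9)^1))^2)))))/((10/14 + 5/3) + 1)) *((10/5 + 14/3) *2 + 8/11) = -306936 *sqrt(22)/42955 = -33.52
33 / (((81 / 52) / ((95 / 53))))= 54340 / 1431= 37.97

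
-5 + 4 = -1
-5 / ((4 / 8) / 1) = -10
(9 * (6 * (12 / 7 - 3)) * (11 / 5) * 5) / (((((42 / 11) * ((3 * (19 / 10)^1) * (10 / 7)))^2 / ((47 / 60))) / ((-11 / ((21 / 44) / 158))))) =597982363 / 265335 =2253.69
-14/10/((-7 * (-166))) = -1/830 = -0.00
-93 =-93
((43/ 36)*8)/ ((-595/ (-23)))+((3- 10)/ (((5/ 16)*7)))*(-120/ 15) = 139066/ 5355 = 25.97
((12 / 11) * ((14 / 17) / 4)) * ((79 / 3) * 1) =1106 / 187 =5.91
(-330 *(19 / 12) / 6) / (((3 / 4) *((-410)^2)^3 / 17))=-3553 / 8550187633800000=-0.00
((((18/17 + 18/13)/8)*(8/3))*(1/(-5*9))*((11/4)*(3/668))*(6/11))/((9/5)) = -5/73814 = -0.00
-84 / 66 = -14 / 11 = -1.27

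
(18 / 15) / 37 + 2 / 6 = 203 / 555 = 0.37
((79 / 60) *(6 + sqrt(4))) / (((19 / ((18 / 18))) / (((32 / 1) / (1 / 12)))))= 20224 / 95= 212.88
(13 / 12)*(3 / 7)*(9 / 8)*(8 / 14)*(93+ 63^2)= 237627 / 196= 1212.38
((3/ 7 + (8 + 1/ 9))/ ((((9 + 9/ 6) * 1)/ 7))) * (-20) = -21520/ 189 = -113.86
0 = 0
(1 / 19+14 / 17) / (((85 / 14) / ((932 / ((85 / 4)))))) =14770336 / 2333675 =6.33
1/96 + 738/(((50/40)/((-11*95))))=-59228927/96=-616967.99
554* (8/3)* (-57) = -84208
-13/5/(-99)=0.03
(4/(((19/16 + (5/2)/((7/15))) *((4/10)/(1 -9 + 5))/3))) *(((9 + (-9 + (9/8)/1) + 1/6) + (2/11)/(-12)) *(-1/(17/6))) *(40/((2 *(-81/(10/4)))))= -4718000/1233639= -3.82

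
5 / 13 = 0.38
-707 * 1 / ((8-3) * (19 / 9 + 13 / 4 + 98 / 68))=-432684 / 20815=-20.79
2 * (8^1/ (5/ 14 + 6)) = 224/ 89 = 2.52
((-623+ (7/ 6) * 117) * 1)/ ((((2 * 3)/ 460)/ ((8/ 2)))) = -447580/ 3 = -149193.33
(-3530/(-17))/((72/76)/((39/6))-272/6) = -1307865/284614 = -4.60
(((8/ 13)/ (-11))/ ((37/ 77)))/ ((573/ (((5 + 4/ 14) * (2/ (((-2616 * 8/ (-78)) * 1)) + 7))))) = -12221/ 1623882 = -0.01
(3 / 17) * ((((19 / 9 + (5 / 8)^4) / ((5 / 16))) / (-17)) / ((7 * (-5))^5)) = 83449 / 58286676000000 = 0.00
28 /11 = 2.55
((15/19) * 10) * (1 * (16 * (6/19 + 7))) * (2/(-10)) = -66720/361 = -184.82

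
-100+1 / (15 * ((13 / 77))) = -19423 / 195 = -99.61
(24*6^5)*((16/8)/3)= 124416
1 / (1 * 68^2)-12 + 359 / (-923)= -52874517 / 4267952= -12.39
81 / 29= 2.79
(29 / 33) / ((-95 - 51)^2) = 29 / 703428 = 0.00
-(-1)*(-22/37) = -22/37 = -0.59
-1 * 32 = -32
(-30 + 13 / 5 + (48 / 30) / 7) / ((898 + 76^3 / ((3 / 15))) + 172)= -951 / 76858250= -0.00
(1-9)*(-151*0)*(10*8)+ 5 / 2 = 5 / 2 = 2.50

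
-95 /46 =-2.07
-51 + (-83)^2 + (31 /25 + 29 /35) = 1197012 /175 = 6840.07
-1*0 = 0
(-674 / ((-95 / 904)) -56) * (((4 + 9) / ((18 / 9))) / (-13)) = -301988 / 95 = -3178.82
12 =12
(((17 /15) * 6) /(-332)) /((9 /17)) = -289 /7470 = -0.04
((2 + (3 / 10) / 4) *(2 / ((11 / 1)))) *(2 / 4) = 83 / 440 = 0.19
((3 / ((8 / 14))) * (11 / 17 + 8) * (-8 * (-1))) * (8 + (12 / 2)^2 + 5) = 302526 / 17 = 17795.65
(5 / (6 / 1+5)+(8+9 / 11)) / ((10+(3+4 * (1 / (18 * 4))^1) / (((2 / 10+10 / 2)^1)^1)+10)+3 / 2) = 47736 / 113707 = 0.42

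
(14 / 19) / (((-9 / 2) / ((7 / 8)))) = -49 / 342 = -0.14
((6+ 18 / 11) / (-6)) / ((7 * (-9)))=2 / 99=0.02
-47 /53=-0.89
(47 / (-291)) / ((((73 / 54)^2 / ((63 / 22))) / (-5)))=7195230 / 5686043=1.27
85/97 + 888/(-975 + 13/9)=-15227/424957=-0.04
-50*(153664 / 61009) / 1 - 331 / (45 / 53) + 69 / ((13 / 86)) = -162853097 / 2745405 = -59.32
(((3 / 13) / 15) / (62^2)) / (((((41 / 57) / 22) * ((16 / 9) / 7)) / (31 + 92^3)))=30760179219 / 81954080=375.33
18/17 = 1.06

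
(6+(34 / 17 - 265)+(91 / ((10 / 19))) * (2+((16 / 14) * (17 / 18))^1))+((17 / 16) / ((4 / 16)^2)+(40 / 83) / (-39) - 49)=11818766 / 48555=243.41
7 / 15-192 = -191.53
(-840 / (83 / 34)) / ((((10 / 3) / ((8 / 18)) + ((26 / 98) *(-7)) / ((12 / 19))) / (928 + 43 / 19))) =-42403032000 / 603991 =-70204.74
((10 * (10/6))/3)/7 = 50/63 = 0.79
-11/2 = -5.50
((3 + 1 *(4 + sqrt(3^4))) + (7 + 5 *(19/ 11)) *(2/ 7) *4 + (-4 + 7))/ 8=2839/ 616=4.61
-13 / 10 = -1.30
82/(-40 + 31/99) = -8118/3929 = -2.07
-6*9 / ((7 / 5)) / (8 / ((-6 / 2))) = 405 / 28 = 14.46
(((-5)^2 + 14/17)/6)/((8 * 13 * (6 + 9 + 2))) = 439/180336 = 0.00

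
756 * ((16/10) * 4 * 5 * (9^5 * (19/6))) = 4523625792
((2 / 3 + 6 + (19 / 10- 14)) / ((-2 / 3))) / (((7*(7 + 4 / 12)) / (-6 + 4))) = -489 / 1540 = -0.32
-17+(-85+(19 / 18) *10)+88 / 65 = -90.09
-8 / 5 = -1.60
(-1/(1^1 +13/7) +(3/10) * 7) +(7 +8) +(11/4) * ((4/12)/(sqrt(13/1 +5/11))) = 11 * sqrt(407)/888 +67/4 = 17.00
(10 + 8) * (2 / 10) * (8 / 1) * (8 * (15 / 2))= 1728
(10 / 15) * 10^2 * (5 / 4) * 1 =250 / 3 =83.33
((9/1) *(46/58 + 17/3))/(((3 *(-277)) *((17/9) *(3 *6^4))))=-281/29497176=-0.00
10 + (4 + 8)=22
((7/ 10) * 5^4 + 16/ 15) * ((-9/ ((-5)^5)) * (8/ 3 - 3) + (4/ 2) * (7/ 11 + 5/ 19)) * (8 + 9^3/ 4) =11758382651921/ 78375000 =150027.21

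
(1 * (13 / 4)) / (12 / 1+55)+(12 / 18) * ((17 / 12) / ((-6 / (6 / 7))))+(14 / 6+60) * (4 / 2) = 2103413 / 16884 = 124.58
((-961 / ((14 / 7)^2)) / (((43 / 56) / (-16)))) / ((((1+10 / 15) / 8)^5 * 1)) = 1714066292736 / 134375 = 12755842.18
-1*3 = -3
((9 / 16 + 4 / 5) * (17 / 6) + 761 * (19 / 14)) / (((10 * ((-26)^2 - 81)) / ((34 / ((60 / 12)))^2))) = 59213227 / 7350000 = 8.06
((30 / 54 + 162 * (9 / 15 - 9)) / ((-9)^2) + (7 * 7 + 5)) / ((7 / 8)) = 1084952 / 25515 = 42.52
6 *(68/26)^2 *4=27744/169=164.17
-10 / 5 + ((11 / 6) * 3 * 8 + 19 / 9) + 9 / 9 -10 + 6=41.11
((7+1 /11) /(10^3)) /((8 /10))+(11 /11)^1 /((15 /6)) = 1799 /4400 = 0.41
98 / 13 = 7.54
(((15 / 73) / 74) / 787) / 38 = 15 / 161552212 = 0.00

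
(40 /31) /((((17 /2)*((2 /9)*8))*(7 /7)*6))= 15 /1054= 0.01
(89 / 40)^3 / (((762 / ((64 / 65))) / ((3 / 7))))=704969 / 115570000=0.01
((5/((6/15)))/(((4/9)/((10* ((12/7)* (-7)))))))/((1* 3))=-1125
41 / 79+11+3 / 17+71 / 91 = 1524690 / 122213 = 12.48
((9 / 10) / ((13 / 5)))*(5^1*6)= 135 / 13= 10.38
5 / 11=0.45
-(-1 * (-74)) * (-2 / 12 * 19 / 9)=703 / 27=26.04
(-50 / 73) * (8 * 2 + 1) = -850 / 73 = -11.64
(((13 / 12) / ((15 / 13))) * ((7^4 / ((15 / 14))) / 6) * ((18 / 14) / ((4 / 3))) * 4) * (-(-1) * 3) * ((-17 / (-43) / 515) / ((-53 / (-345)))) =20.28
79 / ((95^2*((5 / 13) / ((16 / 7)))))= 16432 / 315875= 0.05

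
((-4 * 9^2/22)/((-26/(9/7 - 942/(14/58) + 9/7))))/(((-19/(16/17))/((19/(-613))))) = -388800/114631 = -3.39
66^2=4356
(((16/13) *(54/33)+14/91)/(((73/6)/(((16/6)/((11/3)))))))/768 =155/918632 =0.00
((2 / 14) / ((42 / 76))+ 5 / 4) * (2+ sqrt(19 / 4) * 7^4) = 887 / 294+ 43463 * sqrt(19) / 24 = 7896.80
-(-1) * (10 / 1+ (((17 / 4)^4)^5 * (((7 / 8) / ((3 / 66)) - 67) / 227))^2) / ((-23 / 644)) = -4218146213861157476425728986542178011621652583246826247 / 249178954235688906973738172416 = -16928180097711515444203660.00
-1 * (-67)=67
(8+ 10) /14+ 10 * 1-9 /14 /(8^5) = 11.29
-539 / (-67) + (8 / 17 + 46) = 62093 / 1139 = 54.52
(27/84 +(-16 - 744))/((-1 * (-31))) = -21271/868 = -24.51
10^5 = 100000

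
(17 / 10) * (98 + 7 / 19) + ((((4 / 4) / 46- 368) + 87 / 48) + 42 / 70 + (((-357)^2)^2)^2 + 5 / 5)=263843092627392255003.66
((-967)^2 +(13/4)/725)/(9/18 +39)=2711758113/114550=23673.14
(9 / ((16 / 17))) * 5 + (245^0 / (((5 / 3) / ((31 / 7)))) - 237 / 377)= 10522431 / 211120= 49.84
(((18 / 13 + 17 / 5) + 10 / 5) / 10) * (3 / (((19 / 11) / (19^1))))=14553 / 650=22.39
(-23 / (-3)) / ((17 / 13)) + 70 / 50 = 1852 / 255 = 7.26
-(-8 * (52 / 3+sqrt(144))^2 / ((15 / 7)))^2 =-188064464896 / 18225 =-10319037.85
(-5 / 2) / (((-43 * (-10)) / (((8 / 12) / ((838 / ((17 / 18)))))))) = -17 / 3891672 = -0.00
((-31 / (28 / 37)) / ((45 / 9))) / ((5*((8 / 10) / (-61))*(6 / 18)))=209901 / 560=374.82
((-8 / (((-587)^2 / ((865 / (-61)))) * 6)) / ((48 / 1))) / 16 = 865 / 12106776384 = 0.00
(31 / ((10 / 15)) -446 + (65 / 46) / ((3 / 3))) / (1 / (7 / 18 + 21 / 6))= -106820 / 69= -1548.12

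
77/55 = 7/5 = 1.40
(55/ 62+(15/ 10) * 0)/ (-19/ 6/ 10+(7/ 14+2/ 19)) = 31350/ 10199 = 3.07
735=735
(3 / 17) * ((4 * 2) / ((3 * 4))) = 2 / 17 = 0.12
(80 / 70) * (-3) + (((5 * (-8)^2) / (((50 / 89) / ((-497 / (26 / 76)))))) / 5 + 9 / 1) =-376498621 / 2275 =-165493.90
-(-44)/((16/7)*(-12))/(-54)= 77/2592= 0.03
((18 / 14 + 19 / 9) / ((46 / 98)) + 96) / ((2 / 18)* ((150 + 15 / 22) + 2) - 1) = 6.47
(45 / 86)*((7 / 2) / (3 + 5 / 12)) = 945 / 1763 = 0.54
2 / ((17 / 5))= 10 / 17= 0.59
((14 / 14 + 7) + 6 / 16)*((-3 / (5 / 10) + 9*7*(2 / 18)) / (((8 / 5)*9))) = 335 / 576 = 0.58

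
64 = 64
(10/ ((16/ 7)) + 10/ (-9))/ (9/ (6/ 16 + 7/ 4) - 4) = 3995/ 288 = 13.87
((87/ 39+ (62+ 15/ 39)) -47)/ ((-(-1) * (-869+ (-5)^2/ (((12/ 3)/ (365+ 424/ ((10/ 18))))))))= 916/ 321477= 0.00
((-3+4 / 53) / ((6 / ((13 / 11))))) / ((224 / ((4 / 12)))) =-2015 / 2350656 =-0.00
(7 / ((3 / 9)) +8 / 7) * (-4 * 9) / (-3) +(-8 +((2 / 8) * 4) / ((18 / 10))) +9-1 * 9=16271 / 63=258.27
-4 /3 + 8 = 20 /3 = 6.67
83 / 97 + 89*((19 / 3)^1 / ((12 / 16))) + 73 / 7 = 4661714 / 6111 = 762.84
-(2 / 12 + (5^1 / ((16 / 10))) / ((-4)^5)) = -4021 / 24576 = -0.16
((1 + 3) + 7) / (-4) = -11 / 4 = -2.75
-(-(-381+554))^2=-29929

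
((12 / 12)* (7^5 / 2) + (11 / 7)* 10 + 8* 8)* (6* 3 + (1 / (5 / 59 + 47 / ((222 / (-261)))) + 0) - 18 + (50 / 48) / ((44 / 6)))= 623944872885 / 593530784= 1051.24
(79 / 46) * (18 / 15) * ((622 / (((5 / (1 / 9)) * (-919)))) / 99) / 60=-24569 / 4708266750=-0.00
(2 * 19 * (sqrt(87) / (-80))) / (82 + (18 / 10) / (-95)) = -0.05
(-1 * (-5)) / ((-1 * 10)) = -0.50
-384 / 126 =-64 / 21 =-3.05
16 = 16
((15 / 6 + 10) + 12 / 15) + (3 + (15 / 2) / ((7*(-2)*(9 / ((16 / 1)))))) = 3223 / 210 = 15.35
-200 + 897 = 697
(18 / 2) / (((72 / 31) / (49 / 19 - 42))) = -23219 / 152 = -152.76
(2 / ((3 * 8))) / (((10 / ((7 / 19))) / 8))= 0.02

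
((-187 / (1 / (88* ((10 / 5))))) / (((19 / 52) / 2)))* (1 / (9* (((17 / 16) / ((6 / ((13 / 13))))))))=-6443008 / 57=-113035.23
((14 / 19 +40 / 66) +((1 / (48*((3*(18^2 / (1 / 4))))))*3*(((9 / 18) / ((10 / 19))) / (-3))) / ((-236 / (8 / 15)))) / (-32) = -463555357571 / 11046050611200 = -0.04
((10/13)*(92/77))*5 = 4600/1001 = 4.60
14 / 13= 1.08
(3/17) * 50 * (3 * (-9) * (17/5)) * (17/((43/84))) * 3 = -3470040/43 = -80698.60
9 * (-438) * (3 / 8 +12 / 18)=-16425 / 4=-4106.25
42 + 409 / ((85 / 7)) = 6433 / 85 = 75.68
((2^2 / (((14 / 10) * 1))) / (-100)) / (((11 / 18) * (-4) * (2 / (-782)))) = -3519 / 770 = -4.57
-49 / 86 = -0.57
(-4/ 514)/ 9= -2/ 2313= -0.00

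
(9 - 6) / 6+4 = 9 / 2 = 4.50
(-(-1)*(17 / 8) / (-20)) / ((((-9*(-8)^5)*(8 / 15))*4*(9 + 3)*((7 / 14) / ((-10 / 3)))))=85 / 905969664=0.00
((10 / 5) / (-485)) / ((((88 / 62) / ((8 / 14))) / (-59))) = 3658 / 37345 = 0.10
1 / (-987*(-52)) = 1 / 51324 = 0.00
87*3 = 261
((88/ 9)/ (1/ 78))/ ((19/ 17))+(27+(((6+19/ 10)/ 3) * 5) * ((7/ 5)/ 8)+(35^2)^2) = 2282031769/ 1520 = 1501336.69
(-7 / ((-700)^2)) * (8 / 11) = -1 / 96250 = -0.00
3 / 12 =1 / 4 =0.25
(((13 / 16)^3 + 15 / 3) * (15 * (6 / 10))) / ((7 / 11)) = 2245023 / 28672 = 78.30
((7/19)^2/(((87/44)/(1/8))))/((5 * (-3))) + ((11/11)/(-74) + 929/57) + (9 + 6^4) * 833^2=15784104950950646/17430885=905525161.28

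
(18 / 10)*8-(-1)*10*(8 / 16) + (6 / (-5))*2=17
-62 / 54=-31 / 27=-1.15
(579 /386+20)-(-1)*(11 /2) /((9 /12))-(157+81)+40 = -1015 /6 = -169.17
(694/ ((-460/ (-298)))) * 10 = 103406/ 23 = 4495.91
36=36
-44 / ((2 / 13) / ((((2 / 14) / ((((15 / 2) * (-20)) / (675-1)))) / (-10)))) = -48191 / 2625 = -18.36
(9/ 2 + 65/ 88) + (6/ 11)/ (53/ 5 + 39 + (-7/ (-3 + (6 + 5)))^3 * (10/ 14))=1760427/ 335336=5.25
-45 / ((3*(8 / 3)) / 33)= -1485 / 8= -185.62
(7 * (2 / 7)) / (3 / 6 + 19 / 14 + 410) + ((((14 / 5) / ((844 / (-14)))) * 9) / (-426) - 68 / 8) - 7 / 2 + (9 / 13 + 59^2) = 19481414761213 / 5614728990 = 3469.70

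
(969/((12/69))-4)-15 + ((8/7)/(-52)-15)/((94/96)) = 94733983/17108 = 5537.41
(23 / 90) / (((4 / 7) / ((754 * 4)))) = 60697 / 45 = 1348.82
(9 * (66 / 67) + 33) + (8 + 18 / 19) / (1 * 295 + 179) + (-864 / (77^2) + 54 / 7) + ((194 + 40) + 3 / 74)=37526084741987 / 132370106946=283.49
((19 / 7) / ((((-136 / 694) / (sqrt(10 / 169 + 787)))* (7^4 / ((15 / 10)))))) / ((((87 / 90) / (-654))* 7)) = 97015995* sqrt(133013) / 1508024882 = 23.46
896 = 896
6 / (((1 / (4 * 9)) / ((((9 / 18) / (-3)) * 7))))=-252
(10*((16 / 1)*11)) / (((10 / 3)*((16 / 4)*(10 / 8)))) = 528 / 5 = 105.60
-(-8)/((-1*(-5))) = 8/5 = 1.60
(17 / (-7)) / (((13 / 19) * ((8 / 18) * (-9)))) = 323 / 364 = 0.89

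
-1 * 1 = -1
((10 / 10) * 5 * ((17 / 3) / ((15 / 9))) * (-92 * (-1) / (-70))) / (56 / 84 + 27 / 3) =-2346 / 1015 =-2.31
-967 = -967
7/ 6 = 1.17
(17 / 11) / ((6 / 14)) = 119 / 33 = 3.61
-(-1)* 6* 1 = 6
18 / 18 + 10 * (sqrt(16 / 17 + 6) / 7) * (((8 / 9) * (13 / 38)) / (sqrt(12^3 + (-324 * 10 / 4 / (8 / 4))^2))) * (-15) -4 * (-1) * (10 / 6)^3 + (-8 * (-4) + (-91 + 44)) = 122 / 27 -2600 * sqrt(36944502) / 374767533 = 4.48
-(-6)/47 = 6/47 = 0.13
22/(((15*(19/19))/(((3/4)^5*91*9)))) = 729729/2560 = 285.05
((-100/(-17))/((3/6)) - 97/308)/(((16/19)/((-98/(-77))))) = 1139069/65824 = 17.30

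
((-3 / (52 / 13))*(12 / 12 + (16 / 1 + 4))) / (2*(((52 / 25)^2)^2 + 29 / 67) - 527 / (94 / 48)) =25831640625 / 378544631576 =0.07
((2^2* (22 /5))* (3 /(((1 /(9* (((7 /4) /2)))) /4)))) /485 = 8316 /2425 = 3.43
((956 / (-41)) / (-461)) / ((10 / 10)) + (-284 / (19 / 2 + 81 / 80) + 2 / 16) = -3413118051 / 127165928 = -26.84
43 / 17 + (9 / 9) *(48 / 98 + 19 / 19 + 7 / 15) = 4.49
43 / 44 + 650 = 28643 / 44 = 650.98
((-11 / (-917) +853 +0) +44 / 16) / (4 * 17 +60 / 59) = 185197165 / 14936096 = 12.40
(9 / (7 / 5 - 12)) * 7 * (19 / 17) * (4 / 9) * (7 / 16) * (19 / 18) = -88445 / 64872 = -1.36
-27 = -27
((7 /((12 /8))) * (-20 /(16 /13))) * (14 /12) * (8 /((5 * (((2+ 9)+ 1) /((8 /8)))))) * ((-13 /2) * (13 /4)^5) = 3074677333 /110592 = 27801.99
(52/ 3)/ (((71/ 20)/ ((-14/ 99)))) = -14560/ 21087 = -0.69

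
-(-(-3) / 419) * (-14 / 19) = 42 / 7961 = 0.01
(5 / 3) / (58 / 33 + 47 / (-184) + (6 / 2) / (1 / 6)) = 10120 / 118417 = 0.09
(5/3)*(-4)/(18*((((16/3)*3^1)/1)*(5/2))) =-1/108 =-0.01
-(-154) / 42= 11 / 3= 3.67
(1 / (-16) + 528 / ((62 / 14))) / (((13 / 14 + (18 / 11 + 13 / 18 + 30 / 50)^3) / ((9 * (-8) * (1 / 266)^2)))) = -0.00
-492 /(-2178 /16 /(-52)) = -68224 /363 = -187.94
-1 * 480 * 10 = -4800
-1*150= -150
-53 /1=-53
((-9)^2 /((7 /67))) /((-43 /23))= -124821 /301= -414.69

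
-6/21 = -2/7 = -0.29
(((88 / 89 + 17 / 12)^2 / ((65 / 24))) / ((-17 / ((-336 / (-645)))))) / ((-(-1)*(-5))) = 369586616 / 28227473625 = 0.01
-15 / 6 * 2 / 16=-5 / 16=-0.31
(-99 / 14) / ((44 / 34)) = -153 / 28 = -5.46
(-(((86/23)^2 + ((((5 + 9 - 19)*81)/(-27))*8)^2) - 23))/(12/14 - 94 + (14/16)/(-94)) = 40073931856/259396737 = 154.49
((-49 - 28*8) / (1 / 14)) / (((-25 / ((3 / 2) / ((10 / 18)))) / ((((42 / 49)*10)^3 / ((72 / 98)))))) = 353808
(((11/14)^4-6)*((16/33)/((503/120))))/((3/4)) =-34536800/39854199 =-0.87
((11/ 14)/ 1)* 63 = 49.50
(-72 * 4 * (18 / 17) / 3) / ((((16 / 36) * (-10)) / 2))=3888 / 85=45.74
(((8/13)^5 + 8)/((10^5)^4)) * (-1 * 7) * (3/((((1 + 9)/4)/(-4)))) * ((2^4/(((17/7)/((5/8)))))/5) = 0.00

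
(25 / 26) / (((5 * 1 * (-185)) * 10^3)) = -1 / 962000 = -0.00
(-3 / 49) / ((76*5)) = -3 / 18620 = -0.00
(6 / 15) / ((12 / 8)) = 0.27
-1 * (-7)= 7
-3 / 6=-1 / 2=-0.50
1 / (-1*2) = -1 / 2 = -0.50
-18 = -18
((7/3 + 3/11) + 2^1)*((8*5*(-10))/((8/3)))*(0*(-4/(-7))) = 0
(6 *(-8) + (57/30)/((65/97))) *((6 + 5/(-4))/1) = -557783/2600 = -214.53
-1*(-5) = 5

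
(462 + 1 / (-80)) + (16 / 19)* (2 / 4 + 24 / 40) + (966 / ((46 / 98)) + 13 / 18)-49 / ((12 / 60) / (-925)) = 3134725981 / 13680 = 229146.64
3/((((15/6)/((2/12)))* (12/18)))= 3/10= 0.30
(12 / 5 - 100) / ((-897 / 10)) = 976 / 897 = 1.09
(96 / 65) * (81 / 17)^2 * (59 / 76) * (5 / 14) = 4645188 / 499681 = 9.30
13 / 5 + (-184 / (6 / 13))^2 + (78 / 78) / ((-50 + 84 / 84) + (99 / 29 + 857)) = 168298348912 / 1058895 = 158937.71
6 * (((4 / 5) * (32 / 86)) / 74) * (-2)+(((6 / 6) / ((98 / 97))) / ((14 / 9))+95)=1043272567 / 10914260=95.59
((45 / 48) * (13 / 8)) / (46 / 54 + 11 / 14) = 36855 / 39616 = 0.93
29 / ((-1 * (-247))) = 29 / 247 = 0.12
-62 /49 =-1.27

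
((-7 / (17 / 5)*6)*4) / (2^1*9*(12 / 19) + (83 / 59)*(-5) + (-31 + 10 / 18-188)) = 1694952 / 7344527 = 0.23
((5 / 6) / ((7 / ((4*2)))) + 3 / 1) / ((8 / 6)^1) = 83 / 28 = 2.96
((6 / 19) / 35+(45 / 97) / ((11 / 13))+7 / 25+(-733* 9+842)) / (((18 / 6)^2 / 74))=-167852346818 / 3547775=-47312.00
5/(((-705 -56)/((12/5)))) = -12/761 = -0.02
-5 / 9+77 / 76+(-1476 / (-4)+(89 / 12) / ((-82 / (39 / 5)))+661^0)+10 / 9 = 104004883 / 280440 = 370.86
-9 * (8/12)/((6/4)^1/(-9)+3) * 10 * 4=-1440/17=-84.71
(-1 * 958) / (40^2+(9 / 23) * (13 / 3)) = -22034 / 36839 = -0.60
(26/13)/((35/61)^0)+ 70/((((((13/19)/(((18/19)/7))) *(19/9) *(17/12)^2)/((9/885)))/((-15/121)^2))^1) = 123355476154/61661991677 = 2.00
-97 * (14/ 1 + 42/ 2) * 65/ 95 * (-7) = 16260.26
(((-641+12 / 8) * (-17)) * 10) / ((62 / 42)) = 2283015 / 31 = 73645.65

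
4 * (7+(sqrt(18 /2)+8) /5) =184 /5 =36.80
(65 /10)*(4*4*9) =936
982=982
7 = 7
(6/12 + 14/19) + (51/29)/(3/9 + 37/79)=9451/2755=3.43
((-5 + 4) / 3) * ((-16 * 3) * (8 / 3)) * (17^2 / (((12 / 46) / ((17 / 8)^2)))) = 1920983 / 9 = 213442.56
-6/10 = -3/5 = -0.60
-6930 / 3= -2310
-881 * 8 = -7048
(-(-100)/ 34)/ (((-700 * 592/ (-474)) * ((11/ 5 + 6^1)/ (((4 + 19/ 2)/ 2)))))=31995/ 11553472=0.00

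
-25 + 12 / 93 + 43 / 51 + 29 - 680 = -1067219 / 1581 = -675.03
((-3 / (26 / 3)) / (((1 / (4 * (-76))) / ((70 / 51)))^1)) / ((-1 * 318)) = -5320 / 11713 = -0.45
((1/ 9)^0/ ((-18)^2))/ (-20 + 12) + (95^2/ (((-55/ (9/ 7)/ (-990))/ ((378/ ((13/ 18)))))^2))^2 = 129793975934136976857097912291439/ 74030112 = 1753259213414900369961590.00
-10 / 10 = -1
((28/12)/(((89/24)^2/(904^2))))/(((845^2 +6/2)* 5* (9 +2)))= 39226368/11109638155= 0.00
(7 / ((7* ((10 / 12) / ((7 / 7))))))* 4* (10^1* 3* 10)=1440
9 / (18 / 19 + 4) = 171 / 94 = 1.82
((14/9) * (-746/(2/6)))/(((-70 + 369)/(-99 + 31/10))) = 5007898/4485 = 1116.59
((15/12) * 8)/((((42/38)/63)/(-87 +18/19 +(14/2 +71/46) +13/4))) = -1947075/46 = -42327.72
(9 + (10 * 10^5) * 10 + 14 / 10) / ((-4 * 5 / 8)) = -100000104 / 25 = -4000004.16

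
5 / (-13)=-5 / 13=-0.38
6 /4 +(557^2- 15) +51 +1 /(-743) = 461085737 /1486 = 310286.50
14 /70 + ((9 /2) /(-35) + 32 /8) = 57 /14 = 4.07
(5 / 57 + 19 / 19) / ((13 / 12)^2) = 0.93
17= 17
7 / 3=2.33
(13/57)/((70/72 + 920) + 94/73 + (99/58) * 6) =0.00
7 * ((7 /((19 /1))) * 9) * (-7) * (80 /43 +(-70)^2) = -650677860 /817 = -796423.33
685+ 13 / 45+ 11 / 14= 432227 / 630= 686.07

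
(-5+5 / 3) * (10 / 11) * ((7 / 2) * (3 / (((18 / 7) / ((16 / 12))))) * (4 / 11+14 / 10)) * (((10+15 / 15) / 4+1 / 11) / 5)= -594125 / 35937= -16.53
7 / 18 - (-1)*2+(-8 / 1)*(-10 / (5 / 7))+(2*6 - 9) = 2113 / 18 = 117.39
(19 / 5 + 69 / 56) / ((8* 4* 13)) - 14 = -1629311 / 116480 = -13.99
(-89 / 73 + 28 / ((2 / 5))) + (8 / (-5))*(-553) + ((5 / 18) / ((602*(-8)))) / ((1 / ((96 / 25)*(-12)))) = 104765449 / 109865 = 953.58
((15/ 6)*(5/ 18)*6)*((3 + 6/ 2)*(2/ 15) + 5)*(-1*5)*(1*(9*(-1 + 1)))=0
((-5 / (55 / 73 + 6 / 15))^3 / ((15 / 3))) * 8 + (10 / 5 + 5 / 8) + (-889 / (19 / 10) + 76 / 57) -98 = -23555252102023 / 34026018216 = -692.27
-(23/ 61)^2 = -529/ 3721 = -0.14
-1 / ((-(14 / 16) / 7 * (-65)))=-8 / 65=-0.12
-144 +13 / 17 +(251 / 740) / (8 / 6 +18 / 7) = -147666193 / 1031560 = -143.15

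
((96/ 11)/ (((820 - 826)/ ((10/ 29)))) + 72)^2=520204864/ 101761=5112.03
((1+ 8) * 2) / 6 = 3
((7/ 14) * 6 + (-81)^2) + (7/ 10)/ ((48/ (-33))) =1050163/ 160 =6563.52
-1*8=-8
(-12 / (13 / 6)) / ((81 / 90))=-80 / 13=-6.15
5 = 5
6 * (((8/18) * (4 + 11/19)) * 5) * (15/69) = 5800/437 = 13.27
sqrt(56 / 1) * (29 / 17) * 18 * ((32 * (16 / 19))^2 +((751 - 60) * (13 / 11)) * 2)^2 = 91646464550648400 * sqrt(14) / 268070297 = 1279178166.68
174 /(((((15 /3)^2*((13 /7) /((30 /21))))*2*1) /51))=8874 /65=136.52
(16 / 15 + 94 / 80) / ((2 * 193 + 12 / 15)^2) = 1345 / 89768544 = 0.00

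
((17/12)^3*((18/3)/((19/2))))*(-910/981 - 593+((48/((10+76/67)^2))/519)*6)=-1066.50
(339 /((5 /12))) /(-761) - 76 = -293248 /3805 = -77.07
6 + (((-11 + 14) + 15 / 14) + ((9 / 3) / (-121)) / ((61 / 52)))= 1038537 / 103334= 10.05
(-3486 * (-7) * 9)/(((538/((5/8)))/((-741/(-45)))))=9040941/2152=4201.18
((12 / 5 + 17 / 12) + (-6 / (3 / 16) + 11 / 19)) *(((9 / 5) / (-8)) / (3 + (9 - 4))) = 94407 / 121600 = 0.78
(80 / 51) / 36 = 20 / 459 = 0.04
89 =89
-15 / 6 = -5 / 2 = -2.50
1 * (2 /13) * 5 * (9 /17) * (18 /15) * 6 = 648 /221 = 2.93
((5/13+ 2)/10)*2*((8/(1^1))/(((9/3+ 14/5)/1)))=248/377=0.66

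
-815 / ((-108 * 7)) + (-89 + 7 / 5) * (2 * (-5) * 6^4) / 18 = 47683247 / 756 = 63073.08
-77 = -77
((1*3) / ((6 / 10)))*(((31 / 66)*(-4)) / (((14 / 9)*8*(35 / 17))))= -1581 / 4312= -0.37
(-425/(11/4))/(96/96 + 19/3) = -2550/121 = -21.07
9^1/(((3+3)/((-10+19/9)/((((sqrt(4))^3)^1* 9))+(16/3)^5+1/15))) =41942623/6480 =6472.63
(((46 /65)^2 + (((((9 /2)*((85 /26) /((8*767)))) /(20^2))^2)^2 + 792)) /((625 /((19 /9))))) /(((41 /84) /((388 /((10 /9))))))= 13021442006963833297367171861389355343 /6799212547247037571137536000000000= 1915.14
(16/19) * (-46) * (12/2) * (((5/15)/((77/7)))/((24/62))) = -11408/627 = -18.19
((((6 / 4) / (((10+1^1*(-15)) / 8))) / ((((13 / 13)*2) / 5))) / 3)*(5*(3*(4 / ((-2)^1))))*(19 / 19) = 60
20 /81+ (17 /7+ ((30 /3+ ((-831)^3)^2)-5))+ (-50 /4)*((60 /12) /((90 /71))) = 746877184588396500491 /2268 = 329310927949028439.37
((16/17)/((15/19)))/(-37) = -0.03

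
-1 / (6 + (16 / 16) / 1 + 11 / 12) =-12 / 95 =-0.13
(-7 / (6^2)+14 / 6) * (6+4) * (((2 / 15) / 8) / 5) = 77 / 1080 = 0.07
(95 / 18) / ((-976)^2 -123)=95 / 17144154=0.00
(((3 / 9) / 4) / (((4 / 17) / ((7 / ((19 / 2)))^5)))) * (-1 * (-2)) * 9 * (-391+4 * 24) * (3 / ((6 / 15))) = -7585839450 / 2476099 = -3063.63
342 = 342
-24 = -24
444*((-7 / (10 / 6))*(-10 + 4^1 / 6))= 87024 / 5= 17404.80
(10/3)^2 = 11.11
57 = 57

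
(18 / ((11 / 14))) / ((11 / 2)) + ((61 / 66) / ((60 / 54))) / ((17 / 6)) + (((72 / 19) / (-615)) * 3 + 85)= 1433195443 / 16024030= 89.44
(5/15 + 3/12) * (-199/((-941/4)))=1393/2823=0.49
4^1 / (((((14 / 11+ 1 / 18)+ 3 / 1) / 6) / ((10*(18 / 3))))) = 285120 / 857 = 332.70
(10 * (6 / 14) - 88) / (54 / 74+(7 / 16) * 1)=-346912 / 4837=-71.72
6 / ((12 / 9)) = 9 / 2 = 4.50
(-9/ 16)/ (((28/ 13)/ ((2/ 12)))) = -39/ 896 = -0.04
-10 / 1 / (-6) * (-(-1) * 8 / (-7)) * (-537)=7160 / 7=1022.86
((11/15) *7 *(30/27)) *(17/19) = 2618/513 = 5.10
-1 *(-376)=376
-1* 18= -18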